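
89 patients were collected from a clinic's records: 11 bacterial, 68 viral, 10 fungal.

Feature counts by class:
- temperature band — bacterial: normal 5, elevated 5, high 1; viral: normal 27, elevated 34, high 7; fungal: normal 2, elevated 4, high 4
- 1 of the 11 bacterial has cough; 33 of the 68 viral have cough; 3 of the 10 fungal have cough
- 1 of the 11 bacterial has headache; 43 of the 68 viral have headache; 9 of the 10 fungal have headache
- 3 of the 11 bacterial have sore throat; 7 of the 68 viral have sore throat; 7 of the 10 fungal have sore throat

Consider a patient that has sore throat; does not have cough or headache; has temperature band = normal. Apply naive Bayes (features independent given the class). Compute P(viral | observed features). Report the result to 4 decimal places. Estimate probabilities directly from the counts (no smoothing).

0.3004

bacterial: (11/89) × (5/11) × (10/11) × (10/11) × (3/11) ≈ 0.0126626
viral: (68/89) × (27/68) × (35/68) × (25/68) × (7/68) ≈ 0.00590953
fungal: (10/89) × (2/10) × (7/10) × (1/10) × (7/10) ≈ 0.00110112
P(viral | x) = 0.00590953 / 0.01967325 ≈ 0.3004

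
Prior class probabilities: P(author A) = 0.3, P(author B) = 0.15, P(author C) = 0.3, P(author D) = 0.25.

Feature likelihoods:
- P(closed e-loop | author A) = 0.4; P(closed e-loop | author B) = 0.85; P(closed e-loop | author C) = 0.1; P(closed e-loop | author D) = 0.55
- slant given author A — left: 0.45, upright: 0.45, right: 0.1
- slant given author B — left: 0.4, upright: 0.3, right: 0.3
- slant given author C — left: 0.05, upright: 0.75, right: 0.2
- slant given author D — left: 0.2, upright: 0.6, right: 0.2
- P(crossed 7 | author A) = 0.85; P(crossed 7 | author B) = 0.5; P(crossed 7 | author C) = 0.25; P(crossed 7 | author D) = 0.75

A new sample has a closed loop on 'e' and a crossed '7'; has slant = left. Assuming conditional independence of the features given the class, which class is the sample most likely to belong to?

author A: 0.3 × 0.4 × 0.45 × 0.85 = 0.0459
author B: 0.15 × 0.85 × 0.4 × 0.5 = 0.0255
author C: 0.3 × 0.1 × 0.05 × 0.25 = 0.000375
author D: 0.25 × 0.55 × 0.2 × 0.75 = 0.020625
Highest score → author A.

author A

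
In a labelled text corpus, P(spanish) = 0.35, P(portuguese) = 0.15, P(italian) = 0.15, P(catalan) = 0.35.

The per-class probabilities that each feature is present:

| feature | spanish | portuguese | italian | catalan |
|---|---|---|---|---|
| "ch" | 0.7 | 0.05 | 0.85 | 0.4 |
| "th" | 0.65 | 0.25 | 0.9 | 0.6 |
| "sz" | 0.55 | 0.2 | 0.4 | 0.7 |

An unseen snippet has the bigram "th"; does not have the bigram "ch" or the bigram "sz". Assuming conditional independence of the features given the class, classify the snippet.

catalan

spanish: 0.35 × (1−0.7) × 0.65 × (1−0.55) = 0.0307125
portuguese: 0.15 × (1−0.05) × 0.25 × (1−0.2) = 0.0285
italian: 0.15 × (1−0.85) × 0.9 × (1−0.4) = 0.01215
catalan: 0.35 × (1−0.4) × 0.6 × (1−0.7) = 0.0378
Highest score → catalan.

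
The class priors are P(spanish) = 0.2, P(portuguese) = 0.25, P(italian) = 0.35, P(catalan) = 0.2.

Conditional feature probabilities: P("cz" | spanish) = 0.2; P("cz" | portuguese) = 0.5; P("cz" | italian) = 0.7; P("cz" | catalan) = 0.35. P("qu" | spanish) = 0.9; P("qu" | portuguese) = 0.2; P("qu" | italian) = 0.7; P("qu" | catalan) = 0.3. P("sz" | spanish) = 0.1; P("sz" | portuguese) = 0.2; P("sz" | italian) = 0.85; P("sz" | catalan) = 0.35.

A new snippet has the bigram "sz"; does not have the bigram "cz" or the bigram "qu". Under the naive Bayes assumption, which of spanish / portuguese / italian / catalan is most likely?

catalan

spanish: 0.2 × (1−0.2) × (1−0.9) × 0.1 = 0.0016
portuguese: 0.25 × (1−0.5) × (1−0.2) × 0.2 = 0.02
italian: 0.35 × (1−0.7) × (1−0.7) × 0.85 = 0.026775
catalan: 0.2 × (1−0.35) × (1−0.3) × 0.35 = 0.03185
Highest score → catalan.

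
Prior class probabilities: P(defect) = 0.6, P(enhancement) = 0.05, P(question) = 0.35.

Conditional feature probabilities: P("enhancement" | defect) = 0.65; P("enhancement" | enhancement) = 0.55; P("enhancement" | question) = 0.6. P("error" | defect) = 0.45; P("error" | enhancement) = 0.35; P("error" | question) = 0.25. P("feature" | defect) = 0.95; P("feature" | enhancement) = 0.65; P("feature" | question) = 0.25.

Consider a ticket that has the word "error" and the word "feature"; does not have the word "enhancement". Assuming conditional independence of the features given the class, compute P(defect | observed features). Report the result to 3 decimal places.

0.866

defect: 0.6 × (1−0.65) × 0.45 × 0.95 = 0.089775
enhancement: 0.05 × (1−0.55) × 0.35 × 0.65 = 0.00511875
question: 0.35 × (1−0.6) × 0.25 × 0.25 = 0.00875
P(defect | x) = 0.089775 / 0.10364375 ≈ 0.866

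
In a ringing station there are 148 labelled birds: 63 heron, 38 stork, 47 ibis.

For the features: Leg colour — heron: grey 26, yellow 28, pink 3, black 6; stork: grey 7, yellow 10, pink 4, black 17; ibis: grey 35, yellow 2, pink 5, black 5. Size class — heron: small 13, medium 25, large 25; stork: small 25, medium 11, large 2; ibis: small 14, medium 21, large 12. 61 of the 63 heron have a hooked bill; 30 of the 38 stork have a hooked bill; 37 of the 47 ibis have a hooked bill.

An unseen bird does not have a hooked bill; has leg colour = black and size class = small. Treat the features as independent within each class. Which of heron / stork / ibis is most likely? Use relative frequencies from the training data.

stork

heron: (63/148) × (6/63) × (13/63) × (2/63) ≈ 0.000265572
stork: (38/148) × (17/38) × (25/38) × (8/38) ≈ 0.0159093
ibis: (47/148) × (5/47) × (14/47) × (10/47) ≈ 0.00214112
Highest score → stork.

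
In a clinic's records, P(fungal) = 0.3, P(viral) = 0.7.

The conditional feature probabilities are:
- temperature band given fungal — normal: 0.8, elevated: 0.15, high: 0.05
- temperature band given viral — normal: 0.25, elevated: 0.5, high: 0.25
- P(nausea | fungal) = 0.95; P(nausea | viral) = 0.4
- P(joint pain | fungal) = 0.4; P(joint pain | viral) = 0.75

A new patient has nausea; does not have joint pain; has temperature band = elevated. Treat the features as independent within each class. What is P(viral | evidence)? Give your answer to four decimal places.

0.5771

fungal: 0.3 × 0.15 × 0.95 × (1−0.4) = 0.02565
viral: 0.7 × 0.5 × 0.4 × (1−0.75) = 0.035
P(viral | x) = 0.035 / 0.06065 ≈ 0.5771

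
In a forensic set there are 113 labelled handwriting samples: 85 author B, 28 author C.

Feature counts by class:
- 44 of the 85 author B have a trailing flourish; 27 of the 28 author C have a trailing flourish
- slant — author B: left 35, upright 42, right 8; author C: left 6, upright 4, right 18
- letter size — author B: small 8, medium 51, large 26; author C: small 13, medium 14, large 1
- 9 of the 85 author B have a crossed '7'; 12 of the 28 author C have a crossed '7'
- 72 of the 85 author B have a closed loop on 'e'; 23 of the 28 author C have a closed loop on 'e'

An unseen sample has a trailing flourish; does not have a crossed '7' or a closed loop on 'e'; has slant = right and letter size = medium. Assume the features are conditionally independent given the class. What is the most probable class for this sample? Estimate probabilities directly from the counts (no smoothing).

author B: (85/113) × (44/85) × (8/85) × (51/85) × (76/85) × (13/85) ≈ 0.00300688
author C: (28/113) × (27/28) × (18/28) × (14/28) × (16/28) × (5/28) ≈ 0.00783689
Highest score → author C.

author C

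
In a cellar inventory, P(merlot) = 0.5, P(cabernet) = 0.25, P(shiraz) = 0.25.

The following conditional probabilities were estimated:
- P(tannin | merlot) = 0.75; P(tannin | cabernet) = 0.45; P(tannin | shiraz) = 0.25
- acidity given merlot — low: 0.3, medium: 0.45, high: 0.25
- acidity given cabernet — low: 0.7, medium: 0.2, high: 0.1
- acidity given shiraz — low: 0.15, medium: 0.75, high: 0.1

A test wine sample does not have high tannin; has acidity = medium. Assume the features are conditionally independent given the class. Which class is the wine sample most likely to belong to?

merlot: 0.5 × (1−0.75) × 0.45 = 0.05625
cabernet: 0.25 × (1−0.45) × 0.2 = 0.0275
shiraz: 0.25 × (1−0.25) × 0.75 = 0.140625
Highest score → shiraz.

shiraz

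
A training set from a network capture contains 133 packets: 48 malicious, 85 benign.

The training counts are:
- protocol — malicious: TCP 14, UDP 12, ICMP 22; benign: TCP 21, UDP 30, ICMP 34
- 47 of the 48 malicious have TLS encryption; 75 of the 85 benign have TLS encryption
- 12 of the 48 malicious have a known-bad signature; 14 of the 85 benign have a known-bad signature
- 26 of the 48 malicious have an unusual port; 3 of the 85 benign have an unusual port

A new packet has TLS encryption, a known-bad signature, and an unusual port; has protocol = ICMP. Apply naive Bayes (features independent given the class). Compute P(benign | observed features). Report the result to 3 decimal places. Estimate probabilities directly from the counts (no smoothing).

malicious: (48/133) × (22/48) × (47/48) × (12/48) × (26/48) ≈ 0.0219331
benign: (85/133) × (34/85) × (75/85) × (14/85) × (3/85) ≈ 0.00131124
P(benign | x) = 0.00131124 / 0.02324434 ≈ 0.056

0.056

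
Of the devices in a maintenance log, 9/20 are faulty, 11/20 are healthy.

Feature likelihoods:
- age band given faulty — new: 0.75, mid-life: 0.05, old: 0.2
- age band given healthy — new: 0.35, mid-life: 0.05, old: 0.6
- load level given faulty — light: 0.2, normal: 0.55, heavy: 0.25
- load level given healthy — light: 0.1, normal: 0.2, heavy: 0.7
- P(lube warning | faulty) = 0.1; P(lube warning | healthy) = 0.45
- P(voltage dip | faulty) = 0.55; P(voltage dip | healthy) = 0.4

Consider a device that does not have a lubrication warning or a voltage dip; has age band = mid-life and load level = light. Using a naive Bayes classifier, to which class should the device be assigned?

faulty: 0.45 × 0.05 × 0.2 × (1−0.1) × (1−0.55) = 0.0018225
healthy: 0.55 × 0.05 × 0.1 × (1−0.45) × (1−0.4) = 0.0009075
Highest score → faulty.

faulty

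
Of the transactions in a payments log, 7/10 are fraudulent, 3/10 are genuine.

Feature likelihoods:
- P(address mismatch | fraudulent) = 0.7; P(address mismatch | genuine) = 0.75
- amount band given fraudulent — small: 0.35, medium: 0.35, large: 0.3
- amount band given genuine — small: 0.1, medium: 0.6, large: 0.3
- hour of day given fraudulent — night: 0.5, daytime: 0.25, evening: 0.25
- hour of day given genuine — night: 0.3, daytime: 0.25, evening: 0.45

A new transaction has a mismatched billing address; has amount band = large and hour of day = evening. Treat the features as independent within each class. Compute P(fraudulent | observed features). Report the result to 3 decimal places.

0.547

fraudulent: 0.7 × 0.7 × 0.3 × 0.25 = 0.03675
genuine: 0.3 × 0.75 × 0.3 × 0.45 = 0.030375
P(fraudulent | x) = 0.03675 / 0.067125 ≈ 0.547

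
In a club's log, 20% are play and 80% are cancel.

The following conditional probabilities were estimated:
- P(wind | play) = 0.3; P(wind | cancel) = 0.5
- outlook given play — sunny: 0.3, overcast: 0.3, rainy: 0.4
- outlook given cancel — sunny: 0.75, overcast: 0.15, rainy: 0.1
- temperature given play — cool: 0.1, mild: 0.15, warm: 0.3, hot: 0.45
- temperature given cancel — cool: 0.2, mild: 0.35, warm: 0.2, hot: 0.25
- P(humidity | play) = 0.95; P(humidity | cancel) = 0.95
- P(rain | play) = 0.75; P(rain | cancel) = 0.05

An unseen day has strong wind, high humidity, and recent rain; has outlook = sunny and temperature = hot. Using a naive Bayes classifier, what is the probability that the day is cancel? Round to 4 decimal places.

0.3817

play: 0.2 × 0.3 × 0.3 × 0.45 × 0.95 × 0.75 = 0.00577125
cancel: 0.8 × 0.5 × 0.75 × 0.25 × 0.95 × 0.05 = 0.0035625
P(cancel | x) = 0.0035625 / 0.00933375 ≈ 0.3817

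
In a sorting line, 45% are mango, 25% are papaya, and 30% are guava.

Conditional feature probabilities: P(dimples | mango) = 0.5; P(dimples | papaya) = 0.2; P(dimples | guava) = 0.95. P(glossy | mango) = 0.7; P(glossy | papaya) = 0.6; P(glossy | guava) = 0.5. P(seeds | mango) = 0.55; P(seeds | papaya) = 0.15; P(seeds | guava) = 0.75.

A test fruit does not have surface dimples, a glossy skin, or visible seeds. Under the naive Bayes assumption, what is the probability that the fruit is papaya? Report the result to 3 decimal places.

mango: 0.45 × (1−0.5) × (1−0.7) × (1−0.55) = 0.030375
papaya: 0.25 × (1−0.2) × (1−0.6) × (1−0.15) = 0.068
guava: 0.3 × (1−0.95) × (1−0.5) × (1−0.75) = 0.001875
P(papaya | x) = 0.068 / 0.10025 ≈ 0.678

0.678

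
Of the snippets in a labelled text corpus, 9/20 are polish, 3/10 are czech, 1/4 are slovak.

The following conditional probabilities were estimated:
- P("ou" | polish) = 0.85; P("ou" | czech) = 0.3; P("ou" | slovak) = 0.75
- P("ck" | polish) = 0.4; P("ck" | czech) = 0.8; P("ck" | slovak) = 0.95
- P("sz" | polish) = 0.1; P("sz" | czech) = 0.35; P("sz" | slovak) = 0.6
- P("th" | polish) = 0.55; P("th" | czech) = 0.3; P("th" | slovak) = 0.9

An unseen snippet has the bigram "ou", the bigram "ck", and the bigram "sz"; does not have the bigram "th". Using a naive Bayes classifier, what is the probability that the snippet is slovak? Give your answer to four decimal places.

polish: 0.45 × 0.85 × 0.4 × 0.1 × (1−0.55) = 0.006885
czech: 0.3 × 0.3 × 0.8 × 0.35 × (1−0.3) = 0.01764
slovak: 0.25 × 0.75 × 0.95 × 0.6 × (1−0.9) = 0.0106875
P(slovak | x) = 0.0106875 / 0.0352125 ≈ 0.3035

0.3035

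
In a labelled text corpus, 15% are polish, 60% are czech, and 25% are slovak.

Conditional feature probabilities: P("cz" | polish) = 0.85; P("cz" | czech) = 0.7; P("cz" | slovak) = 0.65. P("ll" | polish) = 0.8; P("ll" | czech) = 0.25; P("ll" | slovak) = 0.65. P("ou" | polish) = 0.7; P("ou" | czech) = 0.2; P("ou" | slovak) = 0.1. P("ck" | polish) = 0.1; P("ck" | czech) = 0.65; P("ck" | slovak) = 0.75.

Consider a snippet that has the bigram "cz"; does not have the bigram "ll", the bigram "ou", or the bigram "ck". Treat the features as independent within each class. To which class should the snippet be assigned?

czech

polish: 0.15 × 0.85 × (1−0.8) × (1−0.7) × (1−0.1) = 0.006885
czech: 0.6 × 0.7 × (1−0.25) × (1−0.2) × (1−0.65) = 0.0882
slovak: 0.25 × 0.65 × (1−0.65) × (1−0.1) × (1−0.75) = 0.012796875
Highest score → czech.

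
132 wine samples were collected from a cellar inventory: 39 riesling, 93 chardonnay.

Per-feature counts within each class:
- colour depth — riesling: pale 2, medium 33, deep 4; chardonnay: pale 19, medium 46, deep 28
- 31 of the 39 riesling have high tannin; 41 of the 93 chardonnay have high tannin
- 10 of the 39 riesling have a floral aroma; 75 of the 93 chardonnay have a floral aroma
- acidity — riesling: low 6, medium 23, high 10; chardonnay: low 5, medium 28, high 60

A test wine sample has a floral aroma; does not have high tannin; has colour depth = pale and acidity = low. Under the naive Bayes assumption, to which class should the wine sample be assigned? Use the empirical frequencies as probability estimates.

chardonnay

riesling: (39/132) × (2/39) × (8/39) × (10/39) × (6/39) ≈ 0.000122604
chardonnay: (93/132) × (19/93) × (52/93) × (75/93) × (5/93) ≈ 0.00348952
Highest score → chardonnay.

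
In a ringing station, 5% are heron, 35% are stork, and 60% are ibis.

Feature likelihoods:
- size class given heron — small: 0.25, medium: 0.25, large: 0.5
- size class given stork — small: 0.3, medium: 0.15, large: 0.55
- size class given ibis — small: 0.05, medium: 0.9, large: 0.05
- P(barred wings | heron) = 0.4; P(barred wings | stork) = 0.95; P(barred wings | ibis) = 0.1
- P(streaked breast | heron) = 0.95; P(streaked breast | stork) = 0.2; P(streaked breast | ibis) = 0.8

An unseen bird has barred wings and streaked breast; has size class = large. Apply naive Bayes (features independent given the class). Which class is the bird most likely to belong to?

heron: 0.05 × 0.5 × 0.4 × 0.95 = 0.0095
stork: 0.35 × 0.55 × 0.95 × 0.2 = 0.036575
ibis: 0.6 × 0.05 × 0.1 × 0.8 = 0.0024
Highest score → stork.

stork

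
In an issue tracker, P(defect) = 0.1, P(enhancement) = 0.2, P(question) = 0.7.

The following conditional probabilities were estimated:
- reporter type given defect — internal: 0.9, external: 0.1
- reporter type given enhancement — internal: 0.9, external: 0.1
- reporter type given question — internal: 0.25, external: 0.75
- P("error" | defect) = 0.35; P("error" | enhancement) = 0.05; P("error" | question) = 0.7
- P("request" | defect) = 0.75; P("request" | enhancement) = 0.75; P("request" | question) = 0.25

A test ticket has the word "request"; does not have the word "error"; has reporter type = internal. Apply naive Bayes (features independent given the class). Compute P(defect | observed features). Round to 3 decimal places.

defect: 0.1 × 0.9 × (1−0.35) × 0.75 = 0.043875
enhancement: 0.2 × 0.9 × (1−0.05) × 0.75 = 0.12825
question: 0.7 × 0.25 × (1−0.7) × 0.25 = 0.013125
P(defect | x) = 0.043875 / 0.18525 ≈ 0.237

0.237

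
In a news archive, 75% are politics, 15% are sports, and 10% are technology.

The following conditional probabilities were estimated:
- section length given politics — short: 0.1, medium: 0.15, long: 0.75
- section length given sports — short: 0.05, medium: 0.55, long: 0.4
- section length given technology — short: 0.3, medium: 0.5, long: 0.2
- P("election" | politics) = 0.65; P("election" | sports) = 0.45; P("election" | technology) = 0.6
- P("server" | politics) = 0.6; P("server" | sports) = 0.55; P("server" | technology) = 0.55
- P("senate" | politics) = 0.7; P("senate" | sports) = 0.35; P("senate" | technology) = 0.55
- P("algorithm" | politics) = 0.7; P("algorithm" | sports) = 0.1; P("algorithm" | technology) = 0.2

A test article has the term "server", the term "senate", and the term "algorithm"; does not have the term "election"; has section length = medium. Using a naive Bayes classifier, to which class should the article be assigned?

politics

politics: 0.75 × 0.15 × (1−0.65) × 0.6 × 0.7 × 0.7 = 0.01157625
sports: 0.15 × 0.55 × (1−0.45) × 0.55 × 0.35 × 0.1 = 0.00087346875
technology: 0.1 × 0.5 × (1−0.6) × 0.55 × 0.55 × 0.2 = 0.00121
Highest score → politics.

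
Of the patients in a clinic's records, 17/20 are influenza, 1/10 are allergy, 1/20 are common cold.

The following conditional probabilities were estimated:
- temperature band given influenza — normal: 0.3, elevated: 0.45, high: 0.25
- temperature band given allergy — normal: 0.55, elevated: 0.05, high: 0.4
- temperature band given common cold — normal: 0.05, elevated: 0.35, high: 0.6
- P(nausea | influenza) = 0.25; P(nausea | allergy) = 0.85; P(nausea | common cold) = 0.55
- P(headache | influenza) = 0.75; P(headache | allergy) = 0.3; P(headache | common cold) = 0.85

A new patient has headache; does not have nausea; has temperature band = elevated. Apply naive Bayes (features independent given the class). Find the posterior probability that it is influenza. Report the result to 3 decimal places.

influenza: 0.85 × 0.45 × (1−0.25) × 0.75 = 0.21515625
allergy: 0.1 × 0.05 × (1−0.85) × 0.3 = 0.000225
common cold: 0.05 × 0.35 × (1−0.55) × 0.85 = 0.00669375
P(influenza | x) = 0.21515625 / 0.222075 ≈ 0.969

0.969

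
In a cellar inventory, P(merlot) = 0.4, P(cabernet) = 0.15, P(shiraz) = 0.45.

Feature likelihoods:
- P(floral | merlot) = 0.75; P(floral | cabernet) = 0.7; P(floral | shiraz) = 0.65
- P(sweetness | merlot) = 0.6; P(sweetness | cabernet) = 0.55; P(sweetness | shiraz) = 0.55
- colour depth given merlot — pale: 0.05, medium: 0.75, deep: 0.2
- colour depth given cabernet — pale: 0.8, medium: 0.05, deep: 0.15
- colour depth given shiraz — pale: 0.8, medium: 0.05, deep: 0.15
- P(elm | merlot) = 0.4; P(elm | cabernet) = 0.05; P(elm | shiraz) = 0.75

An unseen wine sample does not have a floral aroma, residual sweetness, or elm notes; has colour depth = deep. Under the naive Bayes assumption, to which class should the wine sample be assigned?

merlot

merlot: 0.4 × (1−0.75) × (1−0.6) × 0.2 × (1−0.4) = 0.0048
cabernet: 0.15 × (1−0.7) × (1−0.55) × 0.15 × (1−0.05) = 0.002885625
shiraz: 0.45 × (1−0.65) × (1−0.55) × 0.15 × (1−0.75) = 0.0026578125
Highest score → merlot.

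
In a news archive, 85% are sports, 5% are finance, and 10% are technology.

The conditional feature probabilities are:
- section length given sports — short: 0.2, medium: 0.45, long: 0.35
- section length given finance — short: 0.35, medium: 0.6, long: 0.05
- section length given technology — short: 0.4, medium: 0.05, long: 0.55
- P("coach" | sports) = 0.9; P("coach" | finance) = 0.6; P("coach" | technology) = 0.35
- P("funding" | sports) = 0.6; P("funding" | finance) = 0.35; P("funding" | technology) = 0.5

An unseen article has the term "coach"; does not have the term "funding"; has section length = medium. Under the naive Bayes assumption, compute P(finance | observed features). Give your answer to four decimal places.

0.0779

sports: 0.85 × 0.45 × 0.9 × (1−0.6) = 0.1377
finance: 0.05 × 0.6 × 0.6 × (1−0.35) = 0.0117
technology: 0.1 × 0.05 × 0.35 × (1−0.5) = 0.000875
P(finance | x) = 0.0117 / 0.150275 ≈ 0.0779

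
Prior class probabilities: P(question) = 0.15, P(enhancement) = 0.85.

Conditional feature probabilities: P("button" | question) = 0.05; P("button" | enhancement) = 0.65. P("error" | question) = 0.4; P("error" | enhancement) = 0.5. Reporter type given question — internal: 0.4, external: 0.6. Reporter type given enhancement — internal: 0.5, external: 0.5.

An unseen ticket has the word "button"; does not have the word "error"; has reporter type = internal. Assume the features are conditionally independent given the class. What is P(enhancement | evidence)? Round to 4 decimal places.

question: 0.15 × 0.05 × (1−0.4) × 0.4 = 0.0018
enhancement: 0.85 × 0.65 × (1−0.5) × 0.5 = 0.138125
P(enhancement | x) = 0.138125 / 0.139925 ≈ 0.9871

0.9871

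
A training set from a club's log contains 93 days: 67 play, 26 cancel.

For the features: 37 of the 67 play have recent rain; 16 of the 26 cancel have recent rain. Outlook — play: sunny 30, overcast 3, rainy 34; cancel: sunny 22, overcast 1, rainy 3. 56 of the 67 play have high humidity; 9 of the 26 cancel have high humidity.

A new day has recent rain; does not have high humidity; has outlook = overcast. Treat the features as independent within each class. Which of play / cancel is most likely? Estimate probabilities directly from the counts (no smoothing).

cancel

play: (67/93) × (37/67) × (3/67) × (11/67) ≈ 0.00292471
cancel: (26/93) × (16/26) × (1/26) × (17/26) ≈ 0.00432653
Highest score → cancel.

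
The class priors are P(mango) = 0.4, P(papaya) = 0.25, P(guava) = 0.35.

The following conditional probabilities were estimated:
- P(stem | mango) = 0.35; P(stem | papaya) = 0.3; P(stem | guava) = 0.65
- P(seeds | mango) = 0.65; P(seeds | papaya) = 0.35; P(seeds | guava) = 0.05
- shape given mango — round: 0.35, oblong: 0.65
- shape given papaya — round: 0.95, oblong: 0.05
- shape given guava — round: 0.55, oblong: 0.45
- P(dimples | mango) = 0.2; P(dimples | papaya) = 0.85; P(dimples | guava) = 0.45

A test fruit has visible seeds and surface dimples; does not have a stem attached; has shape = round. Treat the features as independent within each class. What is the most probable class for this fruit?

mango: 0.4 × (1−0.35) × 0.65 × 0.35 × 0.2 = 0.01183
papaya: 0.25 × (1−0.3) × 0.35 × 0.95 × 0.85 = 0.049459375
guava: 0.35 × (1−0.65) × 0.05 × 0.55 × 0.45 = 0.0015159375
Highest score → papaya.

papaya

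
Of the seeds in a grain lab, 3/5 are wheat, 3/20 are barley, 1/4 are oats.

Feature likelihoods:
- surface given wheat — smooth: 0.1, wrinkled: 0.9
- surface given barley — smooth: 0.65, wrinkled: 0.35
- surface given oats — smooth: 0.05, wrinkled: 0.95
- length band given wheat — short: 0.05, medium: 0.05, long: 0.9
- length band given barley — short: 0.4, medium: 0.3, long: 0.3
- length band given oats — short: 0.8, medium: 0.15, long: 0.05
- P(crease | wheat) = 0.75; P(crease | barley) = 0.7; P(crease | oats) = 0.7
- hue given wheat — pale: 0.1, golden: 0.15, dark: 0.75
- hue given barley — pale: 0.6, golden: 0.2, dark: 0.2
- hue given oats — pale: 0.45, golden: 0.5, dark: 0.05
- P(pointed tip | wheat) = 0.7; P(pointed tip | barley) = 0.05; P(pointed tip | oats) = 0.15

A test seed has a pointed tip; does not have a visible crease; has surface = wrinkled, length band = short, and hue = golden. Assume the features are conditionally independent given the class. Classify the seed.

wheat: 0.6 × 0.9 × 0.05 × (1−0.75) × 0.15 × 0.7 = 0.00070875
barley: 0.15 × 0.35 × 0.4 × (1−0.7) × 0.2 × 0.05 = 0.000063
oats: 0.25 × 0.95 × 0.8 × (1−0.7) × 0.5 × 0.15 = 0.004275
Highest score → oats.

oats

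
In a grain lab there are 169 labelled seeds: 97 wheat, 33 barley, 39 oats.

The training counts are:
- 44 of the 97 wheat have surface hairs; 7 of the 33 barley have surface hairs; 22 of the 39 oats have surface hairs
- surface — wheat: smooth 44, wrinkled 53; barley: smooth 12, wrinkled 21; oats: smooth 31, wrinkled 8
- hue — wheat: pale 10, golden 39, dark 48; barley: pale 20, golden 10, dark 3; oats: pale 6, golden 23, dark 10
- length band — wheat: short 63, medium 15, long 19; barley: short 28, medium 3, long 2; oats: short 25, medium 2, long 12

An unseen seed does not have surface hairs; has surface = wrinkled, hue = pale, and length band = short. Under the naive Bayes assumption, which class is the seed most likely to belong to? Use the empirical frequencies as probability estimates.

wheat: (97/169) × (53/97) × (53/97) × (10/97) × (63/97) ≈ 0.0114734
barley: (33/169) × (26/33) × (21/33) × (20/33) × (28/33) ≈ 0.0503445
oats: (39/169) × (17/39) × (8/39) × (6/39) × (25/39) ≈ 0.00203493
Highest score → barley.

barley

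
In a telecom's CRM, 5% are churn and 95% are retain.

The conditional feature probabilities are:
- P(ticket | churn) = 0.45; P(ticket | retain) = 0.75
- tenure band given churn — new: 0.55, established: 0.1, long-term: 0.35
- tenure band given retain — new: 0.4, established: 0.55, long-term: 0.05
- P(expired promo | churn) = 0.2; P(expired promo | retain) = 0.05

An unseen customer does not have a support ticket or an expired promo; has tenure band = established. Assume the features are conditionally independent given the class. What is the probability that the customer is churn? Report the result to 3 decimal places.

churn: 0.05 × (1−0.45) × 0.1 × (1−0.2) = 0.0022
retain: 0.95 × (1−0.75) × 0.55 × (1−0.05) = 0.12409375
P(churn | x) = 0.0022 / 0.12629375 ≈ 0.017

0.017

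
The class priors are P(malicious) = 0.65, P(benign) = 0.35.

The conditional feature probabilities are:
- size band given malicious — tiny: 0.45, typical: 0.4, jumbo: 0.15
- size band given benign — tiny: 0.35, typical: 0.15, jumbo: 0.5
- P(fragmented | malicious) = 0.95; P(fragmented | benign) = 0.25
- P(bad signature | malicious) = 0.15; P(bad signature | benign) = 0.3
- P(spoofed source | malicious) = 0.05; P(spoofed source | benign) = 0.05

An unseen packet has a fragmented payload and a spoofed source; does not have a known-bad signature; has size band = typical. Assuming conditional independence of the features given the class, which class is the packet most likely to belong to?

malicious

malicious: 0.65 × 0.4 × 0.95 × (1−0.15) × 0.05 = 0.0104975
benign: 0.35 × 0.15 × 0.25 × (1−0.3) × 0.05 = 0.000459375
Highest score → malicious.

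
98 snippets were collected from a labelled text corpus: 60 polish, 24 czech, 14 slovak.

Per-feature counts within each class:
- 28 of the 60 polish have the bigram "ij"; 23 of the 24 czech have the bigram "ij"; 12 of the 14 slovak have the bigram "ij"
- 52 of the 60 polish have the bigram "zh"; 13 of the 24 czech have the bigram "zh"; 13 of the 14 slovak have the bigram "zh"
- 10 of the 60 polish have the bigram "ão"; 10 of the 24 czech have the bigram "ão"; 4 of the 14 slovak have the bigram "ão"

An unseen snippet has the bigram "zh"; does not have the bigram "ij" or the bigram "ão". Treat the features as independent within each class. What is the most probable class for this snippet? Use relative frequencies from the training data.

polish

polish: (60/98) × (32/60) × (52/60) × (50/60) ≈ 0.235828
czech: (24/98) × (1/24) × (13/24) × (14/24) ≈ 0.00322421
slovak: (14/98) × (2/14) × (13/14) × (10/14) ≈ 0.013536
Highest score → polish.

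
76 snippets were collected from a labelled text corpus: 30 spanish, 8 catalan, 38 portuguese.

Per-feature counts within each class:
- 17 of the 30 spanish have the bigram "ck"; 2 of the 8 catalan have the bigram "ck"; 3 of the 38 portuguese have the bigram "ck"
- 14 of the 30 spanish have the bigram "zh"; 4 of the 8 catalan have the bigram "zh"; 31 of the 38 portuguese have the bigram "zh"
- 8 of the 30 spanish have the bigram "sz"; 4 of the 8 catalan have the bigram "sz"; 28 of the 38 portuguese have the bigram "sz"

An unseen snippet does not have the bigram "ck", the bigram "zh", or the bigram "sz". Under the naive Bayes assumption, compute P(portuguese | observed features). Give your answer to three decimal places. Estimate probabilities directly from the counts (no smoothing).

0.205

spanish: (30/76) × (13/30) × (16/30) × (22/30) ≈ 0.0669006
catalan: (8/76) × (6/8) × (4/8) × (4/8) ≈ 0.0197368
portuguese: (38/76) × (35/38) × (7/38) × (10/38) ≈ 0.0223247
P(portuguese | x) = 0.0223247 / 0.1089621 ≈ 0.205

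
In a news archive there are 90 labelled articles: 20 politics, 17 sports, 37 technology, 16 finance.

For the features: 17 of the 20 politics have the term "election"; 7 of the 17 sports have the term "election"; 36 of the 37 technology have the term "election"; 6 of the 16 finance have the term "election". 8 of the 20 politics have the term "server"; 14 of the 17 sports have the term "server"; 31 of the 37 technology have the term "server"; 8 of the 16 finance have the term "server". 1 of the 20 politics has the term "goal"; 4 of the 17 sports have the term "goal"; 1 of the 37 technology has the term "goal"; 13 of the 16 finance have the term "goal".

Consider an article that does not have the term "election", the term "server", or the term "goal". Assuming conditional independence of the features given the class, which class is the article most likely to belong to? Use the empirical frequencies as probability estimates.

politics

politics: (20/90) × (3/20) × (12/20) × (19/20) = 0.019
sports: (17/90) × (10/17) × (3/17) × (13/17) ≈ 0.0149942
technology: (37/90) × (1/37) × (6/37) × (36/37) ≈ 0.0017531
finance: (16/90) × (10/16) × (8/16) × (3/16) ≈ 0.0104167
Highest score → politics.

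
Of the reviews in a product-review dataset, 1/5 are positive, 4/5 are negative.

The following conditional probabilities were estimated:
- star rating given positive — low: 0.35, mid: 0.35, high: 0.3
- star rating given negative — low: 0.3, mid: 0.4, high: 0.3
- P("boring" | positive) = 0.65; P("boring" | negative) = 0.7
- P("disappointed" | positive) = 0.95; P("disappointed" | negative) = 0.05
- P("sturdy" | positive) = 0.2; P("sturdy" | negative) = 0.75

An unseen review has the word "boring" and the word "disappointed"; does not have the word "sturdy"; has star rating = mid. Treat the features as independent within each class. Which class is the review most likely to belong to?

positive: 0.2 × 0.35 × 0.65 × 0.95 × (1−0.2) = 0.03458
negative: 0.8 × 0.4 × 0.7 × 0.05 × (1−0.75) = 0.0028
Highest score → positive.

positive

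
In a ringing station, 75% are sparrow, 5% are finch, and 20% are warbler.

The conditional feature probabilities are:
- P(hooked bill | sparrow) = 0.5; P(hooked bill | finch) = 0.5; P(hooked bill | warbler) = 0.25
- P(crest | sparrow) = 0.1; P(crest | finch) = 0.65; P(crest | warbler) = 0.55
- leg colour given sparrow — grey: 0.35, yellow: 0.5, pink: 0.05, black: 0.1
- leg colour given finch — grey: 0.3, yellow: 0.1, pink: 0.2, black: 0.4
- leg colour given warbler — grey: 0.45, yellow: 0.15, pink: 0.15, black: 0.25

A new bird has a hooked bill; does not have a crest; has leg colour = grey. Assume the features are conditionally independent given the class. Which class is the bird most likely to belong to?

sparrow: 0.75 × 0.5 × (1−0.1) × 0.35 = 0.118125
finch: 0.05 × 0.5 × (1−0.65) × 0.3 = 0.002625
warbler: 0.2 × 0.25 × (1−0.55) × 0.45 = 0.010125
Highest score → sparrow.

sparrow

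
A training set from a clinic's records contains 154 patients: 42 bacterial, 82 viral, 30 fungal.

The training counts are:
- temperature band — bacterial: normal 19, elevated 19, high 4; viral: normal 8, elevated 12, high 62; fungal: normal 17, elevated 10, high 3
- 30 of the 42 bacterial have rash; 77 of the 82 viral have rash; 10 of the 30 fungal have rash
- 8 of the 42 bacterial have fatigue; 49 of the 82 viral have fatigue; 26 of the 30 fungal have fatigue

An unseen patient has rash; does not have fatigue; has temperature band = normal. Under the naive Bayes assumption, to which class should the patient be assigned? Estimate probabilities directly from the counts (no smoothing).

bacterial: (42/154) × (19/42) × (30/42) × (34/42) ≈ 0.0713402
viral: (82/154) × (8/82) × (77/82) × (33/82) ≈ 0.0196312
fungal: (30/154) × (17/30) × (10/30) × (4/30) ≈ 0.0049062
Highest score → bacterial.

bacterial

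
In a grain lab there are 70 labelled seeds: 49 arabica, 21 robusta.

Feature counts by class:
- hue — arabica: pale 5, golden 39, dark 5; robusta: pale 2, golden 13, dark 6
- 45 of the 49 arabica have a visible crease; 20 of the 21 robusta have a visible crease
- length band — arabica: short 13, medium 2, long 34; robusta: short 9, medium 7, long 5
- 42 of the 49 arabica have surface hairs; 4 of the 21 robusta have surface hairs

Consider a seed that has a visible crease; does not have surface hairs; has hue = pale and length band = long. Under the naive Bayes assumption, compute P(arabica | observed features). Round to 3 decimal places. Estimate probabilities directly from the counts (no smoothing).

arabica: (49/70) × (5/49) × (45/49) × (34/49) × (7/49) ≈ 0.00650239
robusta: (21/70) × (2/21) × (20/21) × (5/21) × (17/21) ≈ 0.00524473
P(arabica | x) = 0.00650239 / 0.01174712 ≈ 0.554

0.554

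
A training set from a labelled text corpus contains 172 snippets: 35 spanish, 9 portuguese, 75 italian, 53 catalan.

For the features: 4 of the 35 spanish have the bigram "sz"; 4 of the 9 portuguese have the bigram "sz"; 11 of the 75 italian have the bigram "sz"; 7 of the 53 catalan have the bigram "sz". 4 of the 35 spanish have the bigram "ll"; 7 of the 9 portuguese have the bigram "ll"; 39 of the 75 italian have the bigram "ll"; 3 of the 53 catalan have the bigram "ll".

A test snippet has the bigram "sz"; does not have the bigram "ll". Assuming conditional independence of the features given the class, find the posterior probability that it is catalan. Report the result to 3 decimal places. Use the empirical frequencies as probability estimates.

spanish: (35/172) × (4/35) × (31/35) ≈ 0.020598
portuguese: (9/172) × (4/9) × (2/9) ≈ 0.00516796
italian: (75/172) × (11/75) × (36/75) ≈ 0.0306977
catalan: (53/172) × (7/53) × (50/53) ≈ 0.038394
P(catalan | x) = 0.038394 / 0.09485766 ≈ 0.405

0.405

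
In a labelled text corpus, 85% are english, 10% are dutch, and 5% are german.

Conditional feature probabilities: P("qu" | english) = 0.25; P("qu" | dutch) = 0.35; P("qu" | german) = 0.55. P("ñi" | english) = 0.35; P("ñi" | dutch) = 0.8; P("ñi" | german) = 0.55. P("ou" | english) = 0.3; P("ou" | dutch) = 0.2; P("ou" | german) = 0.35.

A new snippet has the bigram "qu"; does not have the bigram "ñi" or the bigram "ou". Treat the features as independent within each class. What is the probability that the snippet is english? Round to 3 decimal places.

0.876

english: 0.85 × 0.25 × (1−0.35) × (1−0.3) = 0.0966875
dutch: 0.1 × 0.35 × (1−0.8) × (1−0.2) = 0.0056
german: 0.05 × 0.55 × (1−0.55) × (1−0.35) = 0.00804375
P(english | x) = 0.0966875 / 0.11033125 ≈ 0.876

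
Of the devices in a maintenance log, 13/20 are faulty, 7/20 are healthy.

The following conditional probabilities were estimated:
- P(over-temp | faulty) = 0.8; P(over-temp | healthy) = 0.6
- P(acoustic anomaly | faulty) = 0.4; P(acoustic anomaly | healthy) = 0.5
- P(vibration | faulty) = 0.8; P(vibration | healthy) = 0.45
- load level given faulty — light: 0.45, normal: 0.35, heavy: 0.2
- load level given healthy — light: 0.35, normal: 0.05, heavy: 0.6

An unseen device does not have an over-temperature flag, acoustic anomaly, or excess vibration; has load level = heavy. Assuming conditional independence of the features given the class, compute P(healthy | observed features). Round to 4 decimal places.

faulty: 0.65 × (1−0.8) × (1−0.4) × (1−0.8) × 0.2 = 0.00312
healthy: 0.35 × (1−0.6) × (1−0.5) × (1−0.45) × 0.6 = 0.0231
P(healthy | x) = 0.0231 / 0.02622 ≈ 0.8810

0.8810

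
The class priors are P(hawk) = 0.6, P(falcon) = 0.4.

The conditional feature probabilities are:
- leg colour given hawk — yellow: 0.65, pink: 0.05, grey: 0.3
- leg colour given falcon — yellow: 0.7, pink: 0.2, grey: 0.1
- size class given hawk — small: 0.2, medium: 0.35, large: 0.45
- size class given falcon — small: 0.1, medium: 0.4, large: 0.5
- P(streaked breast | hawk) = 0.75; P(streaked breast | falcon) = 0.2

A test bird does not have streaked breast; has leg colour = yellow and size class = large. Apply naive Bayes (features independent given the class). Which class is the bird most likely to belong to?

falcon

hawk: 0.6 × 0.65 × 0.45 × (1−0.75) = 0.043875
falcon: 0.4 × 0.7 × 0.5 × (1−0.2) = 0.112
Highest score → falcon.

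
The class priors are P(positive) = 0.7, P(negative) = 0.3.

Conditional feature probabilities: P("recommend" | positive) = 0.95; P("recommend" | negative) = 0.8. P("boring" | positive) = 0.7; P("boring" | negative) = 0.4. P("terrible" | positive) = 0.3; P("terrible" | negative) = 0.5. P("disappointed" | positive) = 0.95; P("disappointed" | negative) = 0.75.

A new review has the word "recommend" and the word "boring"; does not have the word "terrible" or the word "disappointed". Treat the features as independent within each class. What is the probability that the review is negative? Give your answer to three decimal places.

positive: 0.7 × 0.95 × 0.7 × (1−0.3) × (1−0.95) = 0.0162925
negative: 0.3 × 0.8 × 0.4 × (1−0.5) × (1−0.75) = 0.012
P(negative | x) = 0.012 / 0.0282925 ≈ 0.424

0.424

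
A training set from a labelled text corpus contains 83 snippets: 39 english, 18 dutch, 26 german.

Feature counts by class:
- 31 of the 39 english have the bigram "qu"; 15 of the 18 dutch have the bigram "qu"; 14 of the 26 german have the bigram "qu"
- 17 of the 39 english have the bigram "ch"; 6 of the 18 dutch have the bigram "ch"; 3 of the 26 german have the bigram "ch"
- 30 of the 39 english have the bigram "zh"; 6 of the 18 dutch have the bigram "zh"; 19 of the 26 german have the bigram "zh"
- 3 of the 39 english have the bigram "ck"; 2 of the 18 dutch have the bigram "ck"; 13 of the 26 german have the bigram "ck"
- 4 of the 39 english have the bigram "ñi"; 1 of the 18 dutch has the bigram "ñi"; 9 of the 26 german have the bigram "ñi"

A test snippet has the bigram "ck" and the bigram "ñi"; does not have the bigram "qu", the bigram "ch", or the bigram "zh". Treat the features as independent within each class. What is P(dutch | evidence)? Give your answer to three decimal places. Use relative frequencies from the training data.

english: (39/83) × (8/39) × (22/39) × (9/39) × (3/39) × (4/39) ≈ 0.000098992
dutch: (18/83) × (3/18) × (12/18) × (12/18) × (2/18) × (1/18) ≈ 0.0000991621
german: (26/83) × (12/26) × (23/26) × (7/26) × (13/26) × (9/26) ≈ 0.00595966
P(dutch | x) = 0.0000991621 / 0.0061578141 ≈ 0.016

0.016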